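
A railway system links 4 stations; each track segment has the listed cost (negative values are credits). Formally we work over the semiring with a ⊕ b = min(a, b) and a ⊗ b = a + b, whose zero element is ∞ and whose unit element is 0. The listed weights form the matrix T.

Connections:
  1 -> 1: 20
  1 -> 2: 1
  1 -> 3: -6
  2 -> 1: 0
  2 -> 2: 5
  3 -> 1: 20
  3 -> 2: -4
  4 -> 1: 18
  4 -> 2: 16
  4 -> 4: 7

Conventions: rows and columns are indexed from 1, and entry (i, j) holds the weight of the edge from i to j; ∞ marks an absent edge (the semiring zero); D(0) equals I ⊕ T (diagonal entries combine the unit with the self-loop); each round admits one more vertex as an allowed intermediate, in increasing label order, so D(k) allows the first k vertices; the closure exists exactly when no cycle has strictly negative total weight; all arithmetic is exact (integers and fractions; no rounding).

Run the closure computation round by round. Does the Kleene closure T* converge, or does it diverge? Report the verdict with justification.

D(0):
  [0, 1, -6, ∞]
  [0, 0, ∞, ∞]
  [20, -4, 0, ∞]
  [18, 16, ∞, 0]
D(1):
  [0, 1, -6, ∞]
  [0, 0, -6, ∞]
  [20, -4, 0, ∞]
  [18, 16, 12, 0]
Detection: at round 2, diagonal entry (3, 3) turns strictly negative.
Key observation: the cycle 3->2->1->3 has total weight (-4) + 0 + (-6), which is strictly negative.
Answer: DIVERGES — negative cycle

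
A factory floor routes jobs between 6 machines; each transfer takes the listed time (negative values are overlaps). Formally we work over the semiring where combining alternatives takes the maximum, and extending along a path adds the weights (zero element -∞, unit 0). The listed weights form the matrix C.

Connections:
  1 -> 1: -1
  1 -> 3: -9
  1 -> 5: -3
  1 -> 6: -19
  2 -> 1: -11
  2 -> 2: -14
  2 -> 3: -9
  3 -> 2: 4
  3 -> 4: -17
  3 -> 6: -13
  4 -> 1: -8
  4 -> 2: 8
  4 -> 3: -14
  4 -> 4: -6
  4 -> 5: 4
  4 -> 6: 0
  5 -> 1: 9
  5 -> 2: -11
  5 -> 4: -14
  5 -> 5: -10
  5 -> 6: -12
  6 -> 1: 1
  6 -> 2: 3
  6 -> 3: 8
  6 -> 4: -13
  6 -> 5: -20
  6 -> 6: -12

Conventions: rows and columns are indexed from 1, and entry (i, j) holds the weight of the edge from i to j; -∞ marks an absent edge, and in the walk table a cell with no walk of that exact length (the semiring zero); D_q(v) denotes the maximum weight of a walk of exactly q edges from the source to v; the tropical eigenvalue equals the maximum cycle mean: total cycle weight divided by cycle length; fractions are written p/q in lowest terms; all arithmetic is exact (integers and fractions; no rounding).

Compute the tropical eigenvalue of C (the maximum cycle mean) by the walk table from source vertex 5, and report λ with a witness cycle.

q=0: [-∞, -∞, -∞, -∞, 0, -∞]
q=1: [9, -11, -∞, -14, -10, -12]
q=2: [8, -6, 0, -20, 6, -10]
q=3: [15, 4, -1, -8, 5, -6]
q=4: [14, 3, 6, -9, 12, -4]
q=5: [21, 10, 5, -2, 11, 0]
q=6: [20, 9, 12, -3, 18, 2]
Optimal cycle mean attained by: cycle 1->5->1, total (-3) + 9, length 2.
Answer: λ = 3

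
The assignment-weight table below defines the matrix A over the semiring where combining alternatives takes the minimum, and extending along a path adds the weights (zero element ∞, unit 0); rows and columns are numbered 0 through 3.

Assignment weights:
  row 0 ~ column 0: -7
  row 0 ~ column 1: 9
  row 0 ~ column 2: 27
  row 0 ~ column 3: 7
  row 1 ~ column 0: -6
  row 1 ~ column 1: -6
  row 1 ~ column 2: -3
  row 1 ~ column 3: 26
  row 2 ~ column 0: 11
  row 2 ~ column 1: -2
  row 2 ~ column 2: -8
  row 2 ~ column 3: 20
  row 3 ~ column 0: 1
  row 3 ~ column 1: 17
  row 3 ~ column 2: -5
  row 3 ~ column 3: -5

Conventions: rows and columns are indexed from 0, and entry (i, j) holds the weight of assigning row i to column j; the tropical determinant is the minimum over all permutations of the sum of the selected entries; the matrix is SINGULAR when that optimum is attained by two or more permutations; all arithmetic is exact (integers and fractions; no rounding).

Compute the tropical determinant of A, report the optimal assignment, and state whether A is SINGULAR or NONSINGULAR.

σ = (0, 1, 2, 3): (-7) + (-6) + (-8) + (-5) = -26
σ = (0, 1, 3, 2): (-7) + (-6) + 20 + (-5) = 2
σ = (0, 2, 1, 3): (-7) + (-3) + (-2) + (-5) = -17
σ = (0, 2, 3, 1): (-7) + (-3) + 20 + 17 = 27
σ = (0, 3, 1, 2): (-7) + 26 + (-2) + (-5) = 12
σ = (0, 3, 2, 1): (-7) + 26 + (-8) + 17 = 28
σ = (1, 0, 2, 3): 9 + (-6) + (-8) + (-5) = -10
σ = (1, 0, 3, 2): 9 + (-6) + 20 + (-5) = 18
σ = (1, 2, 0, 3): 9 + (-3) + 11 + (-5) = 12
σ = (1, 2, 3, 0): 9 + (-3) + 20 + 1 = 27
σ = (1, 3, 0, 2): 9 + 26 + 11 + (-5) = 41
σ = (1, 3, 2, 0): 9 + 26 + (-8) + 1 = 28
σ = (2, 0, 1, 3): 27 + (-6) + (-2) + (-5) = 14
σ = (2, 0, 3, 1): 27 + (-6) + 20 + 17 = 58
σ = (2, 1, 0, 3): 27 + (-6) + 11 + (-5) = 27
σ = (2, 1, 3, 0): 27 + (-6) + 20 + 1 = 42
σ = (2, 3, 0, 1): 27 + 26 + 11 + 17 = 81
σ = (2, 3, 1, 0): 27 + 26 + (-2) + 1 = 52
σ = (3, 0, 1, 2): 7 + (-6) + (-2) + (-5) = -6
σ = (3, 0, 2, 1): 7 + (-6) + (-8) + 17 = 10
σ = (3, 1, 0, 2): 7 + (-6) + 11 + (-5) = 7
σ = (3, 1, 2, 0): 7 + (-6) + (-8) + 1 = -6
σ = (3, 2, 0, 1): 7 + (-3) + 11 + 17 = 32
σ = (3, 2, 1, 0): 7 + (-3) + (-2) + 1 = 3
Optimal value attained by: σ = (0, 1, 2, 3).
Answer: det⊕(A) = -26; verdict: NONSINGULAR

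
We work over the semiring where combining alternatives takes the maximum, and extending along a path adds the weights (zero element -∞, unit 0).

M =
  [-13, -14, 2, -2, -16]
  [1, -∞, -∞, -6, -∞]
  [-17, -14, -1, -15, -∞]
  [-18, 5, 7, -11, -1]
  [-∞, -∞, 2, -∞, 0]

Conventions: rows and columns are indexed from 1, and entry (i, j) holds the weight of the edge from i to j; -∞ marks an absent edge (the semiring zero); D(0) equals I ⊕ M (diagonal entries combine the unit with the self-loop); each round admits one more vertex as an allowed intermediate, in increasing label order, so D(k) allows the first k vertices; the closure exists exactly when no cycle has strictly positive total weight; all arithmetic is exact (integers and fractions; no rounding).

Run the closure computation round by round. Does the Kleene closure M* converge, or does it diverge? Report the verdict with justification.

D(0):
  [0, -14, 2, -2, -16]
  [1, 0, -∞, -6, -∞]
  [-17, -14, 0, -15, -∞]
  [-18, 5, 7, 0, -1]
  [-∞, -∞, 2, -∞, 0]
D(1):
  [0, -14, 2, -2, -16]
  [1, 0, 3, -1, -15]
  [-17, -14, 0, -15, -33]
  [-18, 5, 7, 0, -1]
  [-∞, -∞, 2, -∞, 0]
Detection: at round 2, diagonal entry (4, 4) turns strictly positive.
Key observation: the cycle 4->2->1->4 has total weight 5 + 1 + (-2), which is strictly positive.
Answer: DIVERGES — positive cycle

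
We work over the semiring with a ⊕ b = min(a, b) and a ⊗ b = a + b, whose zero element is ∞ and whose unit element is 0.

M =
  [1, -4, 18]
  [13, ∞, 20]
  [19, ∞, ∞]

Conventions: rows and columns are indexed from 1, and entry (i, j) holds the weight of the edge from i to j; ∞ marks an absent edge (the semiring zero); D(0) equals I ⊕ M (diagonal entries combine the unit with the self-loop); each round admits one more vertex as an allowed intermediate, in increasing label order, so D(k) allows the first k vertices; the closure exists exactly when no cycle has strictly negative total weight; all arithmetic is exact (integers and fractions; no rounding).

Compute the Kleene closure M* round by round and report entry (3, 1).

D(0):
  [0, -4, 18]
  [13, 0, 20]
  [19, ∞, 0]
D(1):
  [0, -4, 18]
  [13, 0, 20]
  [19, 15, 0]
D(2):
  [0, -4, 16]
  [13, 0, 20]
  [19, 15, 0]
D(3):
  [0, -4, 16]
  [13, 0, 20]
  [19, 15, 0]
Answer: M*[3][1] = 19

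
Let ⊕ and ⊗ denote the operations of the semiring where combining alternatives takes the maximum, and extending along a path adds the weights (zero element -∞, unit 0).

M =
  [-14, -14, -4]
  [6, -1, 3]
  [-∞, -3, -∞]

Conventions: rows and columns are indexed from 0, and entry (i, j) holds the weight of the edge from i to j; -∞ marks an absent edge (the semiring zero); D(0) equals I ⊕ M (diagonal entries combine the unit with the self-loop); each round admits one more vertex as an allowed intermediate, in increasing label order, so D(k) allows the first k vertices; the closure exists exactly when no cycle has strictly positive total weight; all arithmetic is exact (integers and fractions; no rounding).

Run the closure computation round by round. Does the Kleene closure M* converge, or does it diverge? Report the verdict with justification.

D(0):
  [0, -14, -4]
  [6, 0, 3]
  [-∞, -3, 0]
D(1):
  [0, -14, -4]
  [6, 0, 3]
  [-∞, -3, 0]
D(2):
  [0, -14, -4]
  [6, 0, 3]
  [3, -3, 0]
D(3):
  [0, -7, -4]
  [6, 0, 3]
  [3, -3, 0]
Key observation: every diagonal entry stays at the unit through all rounds, so no improving cycle exists.
Answer: CONVERGES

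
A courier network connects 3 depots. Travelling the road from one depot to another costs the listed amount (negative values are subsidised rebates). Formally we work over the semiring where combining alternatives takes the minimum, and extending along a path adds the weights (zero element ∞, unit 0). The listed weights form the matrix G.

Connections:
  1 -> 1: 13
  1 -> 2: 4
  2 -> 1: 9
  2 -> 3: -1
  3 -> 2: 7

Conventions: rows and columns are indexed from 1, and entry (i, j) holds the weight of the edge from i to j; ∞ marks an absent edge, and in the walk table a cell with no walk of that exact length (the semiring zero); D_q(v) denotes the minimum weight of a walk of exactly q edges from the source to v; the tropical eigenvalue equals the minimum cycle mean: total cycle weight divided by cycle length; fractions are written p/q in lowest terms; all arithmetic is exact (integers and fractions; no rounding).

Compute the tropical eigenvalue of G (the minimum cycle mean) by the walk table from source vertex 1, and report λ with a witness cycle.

q=0: [0, ∞, ∞]
q=1: [13, 4, ∞]
q=2: [13, 17, 3]
q=3: [26, 10, 16]
Optimal cycle mean attained by: cycle 2->3->2, total (-1) + 7, length 2.
Answer: λ = 3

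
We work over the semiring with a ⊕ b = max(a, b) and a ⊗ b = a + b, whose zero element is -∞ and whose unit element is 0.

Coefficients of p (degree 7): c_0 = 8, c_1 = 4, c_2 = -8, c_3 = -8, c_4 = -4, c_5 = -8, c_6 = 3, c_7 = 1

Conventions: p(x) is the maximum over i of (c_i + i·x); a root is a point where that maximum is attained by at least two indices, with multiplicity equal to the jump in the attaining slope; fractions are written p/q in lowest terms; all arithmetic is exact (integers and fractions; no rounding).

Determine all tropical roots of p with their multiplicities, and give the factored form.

hull edge (i=0, c=8) to (i=6, c=3): slope -5/6, span 6
hull edge (i=6, c=3) to (i=7, c=1): slope -2, span 1
Factored form: p(x) = 1 ⊗ (x ⊕ 5/6) ⊗ (x ⊕ 5/6) ⊗ (x ⊕ 5/6) ⊗ (x ⊕ 5/6) ⊗ (x ⊕ 5/6) ⊗ (x ⊕ 5/6) ⊗ (x ⊕ 2)
Answer: roots = 5/6 (mult 6), 2 (mult 1)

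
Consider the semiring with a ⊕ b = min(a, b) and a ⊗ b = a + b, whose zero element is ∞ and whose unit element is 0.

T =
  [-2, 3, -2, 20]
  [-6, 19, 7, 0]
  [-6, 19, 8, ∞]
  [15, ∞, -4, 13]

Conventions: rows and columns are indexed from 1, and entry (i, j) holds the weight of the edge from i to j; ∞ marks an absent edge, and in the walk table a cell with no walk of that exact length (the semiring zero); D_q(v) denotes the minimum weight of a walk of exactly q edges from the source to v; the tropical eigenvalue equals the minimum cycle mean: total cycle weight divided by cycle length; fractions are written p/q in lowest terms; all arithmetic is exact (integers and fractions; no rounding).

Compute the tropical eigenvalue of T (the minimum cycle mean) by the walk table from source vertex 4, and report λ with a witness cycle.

q=0: [∞, ∞, ∞, 0]
q=1: [15, ∞, -4, 13]
q=2: [-10, 15, 4, 26]
q=3: [-12, -7, -12, 10]
q=4: [-18, -9, -14, -7]
Optimal cycle mean attained by: cycle 1->3->1, total (-2) + (-6), length 2.
Answer: λ = -4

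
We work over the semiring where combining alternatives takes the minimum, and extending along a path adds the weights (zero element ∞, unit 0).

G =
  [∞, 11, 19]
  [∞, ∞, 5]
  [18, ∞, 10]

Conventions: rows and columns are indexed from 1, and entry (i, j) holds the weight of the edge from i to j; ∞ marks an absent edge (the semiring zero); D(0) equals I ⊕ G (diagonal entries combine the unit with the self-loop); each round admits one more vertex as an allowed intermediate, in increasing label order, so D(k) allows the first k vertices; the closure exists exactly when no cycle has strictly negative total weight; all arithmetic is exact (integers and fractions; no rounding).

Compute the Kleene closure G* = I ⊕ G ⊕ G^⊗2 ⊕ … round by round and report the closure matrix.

D(0):
  [0, 11, 19]
  [∞, 0, 5]
  [18, ∞, 0]
D(1):
  [0, 11, 19]
  [∞, 0, 5]
  [18, 29, 0]
D(2):
  [0, 11, 16]
  [∞, 0, 5]
  [18, 29, 0]
D(3):
  [0, 11, 16]
  [23, 0, 5]
  [18, 29, 0]
Answer: G* = [[0, 11, 16], [23, 0, 5], [18, 29, 0]]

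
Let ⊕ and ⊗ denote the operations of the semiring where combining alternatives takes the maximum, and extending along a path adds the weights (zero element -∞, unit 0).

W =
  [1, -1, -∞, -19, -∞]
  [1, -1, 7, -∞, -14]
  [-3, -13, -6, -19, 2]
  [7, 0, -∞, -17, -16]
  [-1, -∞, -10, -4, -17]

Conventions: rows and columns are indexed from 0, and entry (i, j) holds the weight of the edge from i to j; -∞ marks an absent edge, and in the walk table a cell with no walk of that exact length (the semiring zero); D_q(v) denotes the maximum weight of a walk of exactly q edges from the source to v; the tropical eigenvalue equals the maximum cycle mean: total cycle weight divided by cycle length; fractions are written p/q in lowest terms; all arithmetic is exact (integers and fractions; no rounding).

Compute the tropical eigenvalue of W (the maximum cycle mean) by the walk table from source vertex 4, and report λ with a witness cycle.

q=0: [-∞, -∞, -∞, -∞, 0]
q=1: [-1, -∞, -10, -4, -17]
q=2: [3, -2, -16, -20, -8]
q=3: [4, 2, 5, -12, -14]
q=4: [5, 3, 9, -14, 7]
q=5: [6, 4, 10, 3, 11]
Optimal cycle mean attained by: cycle 0->1->2->4->3->0, total (-1) + 7 + 2 + (-4) + 7, length 5.
Answer: λ = 11/5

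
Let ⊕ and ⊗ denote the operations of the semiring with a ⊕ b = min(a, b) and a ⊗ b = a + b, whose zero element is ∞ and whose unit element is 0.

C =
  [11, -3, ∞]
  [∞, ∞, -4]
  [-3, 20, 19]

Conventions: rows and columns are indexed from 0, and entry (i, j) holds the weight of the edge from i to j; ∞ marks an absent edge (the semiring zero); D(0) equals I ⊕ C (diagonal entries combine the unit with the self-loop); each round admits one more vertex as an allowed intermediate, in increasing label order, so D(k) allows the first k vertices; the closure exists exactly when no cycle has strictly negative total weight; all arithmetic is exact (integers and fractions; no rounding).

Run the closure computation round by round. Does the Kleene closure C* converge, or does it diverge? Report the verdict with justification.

D(0):
  [0, -3, ∞]
  [∞, 0, -4]
  [-3, 20, 0]
D(1):
  [0, -3, ∞]
  [∞, 0, -4]
  [-3, -6, 0]
Detection: at round 2, diagonal entry (2, 2) turns strictly negative.
Key observation: the cycle 2->0->1->2 has total weight (-3) + (-3) + (-4), which is strictly negative.
Answer: DIVERGES — negative cycle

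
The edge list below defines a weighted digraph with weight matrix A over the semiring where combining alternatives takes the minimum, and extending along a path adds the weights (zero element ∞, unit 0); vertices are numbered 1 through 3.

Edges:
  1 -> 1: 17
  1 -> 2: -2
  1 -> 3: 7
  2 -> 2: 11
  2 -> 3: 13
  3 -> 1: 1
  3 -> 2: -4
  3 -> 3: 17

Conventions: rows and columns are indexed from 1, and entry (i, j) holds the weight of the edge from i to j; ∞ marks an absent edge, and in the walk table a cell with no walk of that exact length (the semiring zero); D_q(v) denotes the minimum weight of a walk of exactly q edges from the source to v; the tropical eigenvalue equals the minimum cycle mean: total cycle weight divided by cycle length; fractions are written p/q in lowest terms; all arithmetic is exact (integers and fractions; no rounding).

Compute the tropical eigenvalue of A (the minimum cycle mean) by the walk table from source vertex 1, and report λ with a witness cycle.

q=0: [0, ∞, ∞]
q=1: [17, -2, 7]
q=2: [8, 3, 11]
q=3: [12, 6, 15]
Optimal cycle mean attained by: cycle 1->2->3->1, total (-2) + 13 + 1, length 3.
Answer: λ = 4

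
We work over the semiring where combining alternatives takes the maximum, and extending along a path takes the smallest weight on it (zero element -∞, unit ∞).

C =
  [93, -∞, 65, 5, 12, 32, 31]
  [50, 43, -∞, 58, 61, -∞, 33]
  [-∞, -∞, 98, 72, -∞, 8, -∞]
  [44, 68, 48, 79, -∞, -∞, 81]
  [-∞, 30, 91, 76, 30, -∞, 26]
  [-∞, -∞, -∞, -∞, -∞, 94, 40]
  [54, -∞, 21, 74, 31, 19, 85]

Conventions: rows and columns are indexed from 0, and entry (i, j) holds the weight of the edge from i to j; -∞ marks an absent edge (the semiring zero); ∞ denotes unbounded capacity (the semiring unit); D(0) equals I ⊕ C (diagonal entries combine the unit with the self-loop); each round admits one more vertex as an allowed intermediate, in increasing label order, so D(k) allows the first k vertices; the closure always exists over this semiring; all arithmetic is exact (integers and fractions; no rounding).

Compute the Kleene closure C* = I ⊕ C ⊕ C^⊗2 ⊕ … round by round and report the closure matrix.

D(0):
  [∞, -∞, 65, 5, 12, 32, 31]
  [50, ∞, -∞, 58, 61, -∞, 33]
  [-∞, -∞, ∞, 72, -∞, 8, -∞]
  [44, 68, 48, ∞, -∞, -∞, 81]
  [-∞, 30, 91, 76, ∞, -∞, 26]
  [-∞, -∞, -∞, -∞, -∞, ∞, 40]
  [54, -∞, 21, 74, 31, 19, ∞]
D(1):
  [∞, -∞, 65, 5, 12, 32, 31]
  [50, ∞, 50, 58, 61, 32, 33]
  [-∞, -∞, ∞, 72, -∞, 8, -∞]
  [44, 68, 48, ∞, 12, 32, 81]
  [-∞, 30, 91, 76, ∞, -∞, 26]
  [-∞, -∞, -∞, -∞, -∞, ∞, 40]
  [54, -∞, 54, 74, 31, 32, ∞]
D(2):
  [∞, -∞, 65, 5, 12, 32, 31]
  [50, ∞, 50, 58, 61, 32, 33]
  [-∞, -∞, ∞, 72, -∞, 8, -∞]
  [50, 68, 50, ∞, 61, 32, 81]
  [30, 30, 91, 76, ∞, 30, 30]
  [-∞, -∞, -∞, -∞, -∞, ∞, 40]
  [54, -∞, 54, 74, 31, 32, ∞]
D(3):
  [∞, -∞, 65, 65, 12, 32, 31]
  [50, ∞, 50, 58, 61, 32, 33]
  [-∞, -∞, ∞, 72, -∞, 8, -∞]
  [50, 68, 50, ∞, 61, 32, 81]
  [30, 30, 91, 76, ∞, 30, 30]
  [-∞, -∞, -∞, -∞, -∞, ∞, 40]
  [54, -∞, 54, 74, 31, 32, ∞]
D(4):
  [∞, 65, 65, 65, 61, 32, 65]
  [50, ∞, 50, 58, 61, 32, 58]
  [50, 68, ∞, 72, 61, 32, 72]
  [50, 68, 50, ∞, 61, 32, 81]
  [50, 68, 91, 76, ∞, 32, 76]
  [-∞, -∞, -∞, -∞, -∞, ∞, 40]
  [54, 68, 54, 74, 61, 32, ∞]
D(5):
  [∞, 65, 65, 65, 61, 32, 65]
  [50, ∞, 61, 61, 61, 32, 61]
  [50, 68, ∞, 72, 61, 32, 72]
  [50, 68, 61, ∞, 61, 32, 81]
  [50, 68, 91, 76, ∞, 32, 76]
  [-∞, -∞, -∞, -∞, -∞, ∞, 40]
  [54, 68, 61, 74, 61, 32, ∞]
D(6):
  [∞, 65, 65, 65, 61, 32, 65]
  [50, ∞, 61, 61, 61, 32, 61]
  [50, 68, ∞, 72, 61, 32, 72]
  [50, 68, 61, ∞, 61, 32, 81]
  [50, 68, 91, 76, ∞, 32, 76]
  [-∞, -∞, -∞, -∞, -∞, ∞, 40]
  [54, 68, 61, 74, 61, 32, ∞]
D(7):
  [∞, 65, 65, 65, 61, 32, 65]
  [54, ∞, 61, 61, 61, 32, 61]
  [54, 68, ∞, 72, 61, 32, 72]
  [54, 68, 61, ∞, 61, 32, 81]
  [54, 68, 91, 76, ∞, 32, 76]
  [40, 40, 40, 40, 40, ∞, 40]
  [54, 68, 61, 74, 61, 32, ∞]
Answer: C* = [[∞, 65, 65, 65, 61, 32, 65], [54, ∞, 61, 61, 61, 32, 61], [54, 68, ∞, 72, 61, 32, 72], [54, 68, 61, ∞, 61, 32, 81], [54, 68, 91, 76, ∞, 32, 76], [40, 40, 40, 40, 40, ∞, 40], [54, 68, 61, 74, 61, 32, ∞]]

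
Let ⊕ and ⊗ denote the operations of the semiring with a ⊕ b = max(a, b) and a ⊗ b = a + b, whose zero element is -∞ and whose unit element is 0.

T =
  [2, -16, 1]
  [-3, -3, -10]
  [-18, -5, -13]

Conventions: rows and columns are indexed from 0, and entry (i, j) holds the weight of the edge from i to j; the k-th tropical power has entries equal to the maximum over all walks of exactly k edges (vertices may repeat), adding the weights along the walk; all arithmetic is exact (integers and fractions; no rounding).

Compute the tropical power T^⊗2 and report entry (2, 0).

T^⊗2:
  [4, -4, 3]
  [-1, -6, -2]
  [-8, -8, -15]
Key observation: the optimum is the walk 2->1->0, with weight (-5) + (-3) = -8.
Optimal value attained by: walk 2->1->0.
Answer: (T^⊗2)[2][0] = -8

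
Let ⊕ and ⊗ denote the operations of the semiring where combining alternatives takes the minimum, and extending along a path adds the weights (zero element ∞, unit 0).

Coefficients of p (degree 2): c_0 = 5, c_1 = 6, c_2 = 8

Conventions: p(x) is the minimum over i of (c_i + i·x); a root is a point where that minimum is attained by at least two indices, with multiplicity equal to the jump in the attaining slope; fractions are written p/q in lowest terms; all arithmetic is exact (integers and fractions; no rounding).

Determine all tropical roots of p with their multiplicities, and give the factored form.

hull edge (i=0, c=5) to (i=1, c=6): slope 1, span 1
hull edge (i=1, c=6) to (i=2, c=8): slope 2, span 1
Factored form: p(x) = 8 ⊗ (x ⊕ (-2)) ⊗ (x ⊕ (-1))
Answer: roots = -2 (mult 1), -1 (mult 1)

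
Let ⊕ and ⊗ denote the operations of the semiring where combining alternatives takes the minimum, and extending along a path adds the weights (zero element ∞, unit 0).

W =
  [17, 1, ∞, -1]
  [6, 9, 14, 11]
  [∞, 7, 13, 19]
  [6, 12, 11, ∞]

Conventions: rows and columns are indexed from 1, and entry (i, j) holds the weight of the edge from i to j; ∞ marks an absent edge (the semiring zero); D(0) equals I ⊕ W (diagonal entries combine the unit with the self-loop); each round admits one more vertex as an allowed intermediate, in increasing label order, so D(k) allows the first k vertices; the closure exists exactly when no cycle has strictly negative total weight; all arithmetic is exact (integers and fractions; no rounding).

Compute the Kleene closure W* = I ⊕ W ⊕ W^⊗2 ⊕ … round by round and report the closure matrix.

D(0):
  [0, 1, ∞, -1]
  [6, 0, 14, 11]
  [∞, 7, 0, 19]
  [6, 12, 11, 0]
D(1):
  [0, 1, ∞, -1]
  [6, 0, 14, 5]
  [∞, 7, 0, 19]
  [6, 7, 11, 0]
D(2):
  [0, 1, 15, -1]
  [6, 0, 14, 5]
  [13, 7, 0, 12]
  [6, 7, 11, 0]
D(3):
  [0, 1, 15, -1]
  [6, 0, 14, 5]
  [13, 7, 0, 12]
  [6, 7, 11, 0]
D(4):
  [0, 1, 10, -1]
  [6, 0, 14, 5]
  [13, 7, 0, 12]
  [6, 7, 11, 0]
Answer: W* = [[0, 1, 10, -1], [6, 0, 14, 5], [13, 7, 0, 12], [6, 7, 11, 0]]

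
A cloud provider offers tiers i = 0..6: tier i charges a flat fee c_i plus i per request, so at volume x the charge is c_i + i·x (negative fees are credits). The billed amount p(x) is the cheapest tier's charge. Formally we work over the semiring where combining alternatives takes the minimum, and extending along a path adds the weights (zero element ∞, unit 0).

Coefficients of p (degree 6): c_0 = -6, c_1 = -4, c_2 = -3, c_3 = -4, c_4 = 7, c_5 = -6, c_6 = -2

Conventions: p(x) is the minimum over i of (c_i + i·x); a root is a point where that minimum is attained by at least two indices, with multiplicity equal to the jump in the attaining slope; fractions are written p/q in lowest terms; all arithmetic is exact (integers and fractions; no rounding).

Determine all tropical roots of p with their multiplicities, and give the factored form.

hull edge (i=0, c=-6) to (i=5, c=-6): slope 0, span 5
hull edge (i=5, c=-6) to (i=6, c=-2): slope 4, span 1
Factored form: p(x) = -2 ⊗ (x ⊕ (-4)) ⊗ (x ⊕ 0) ⊗ (x ⊕ 0) ⊗ (x ⊕ 0) ⊗ (x ⊕ 0) ⊗ (x ⊕ 0)
Answer: roots = -4 (mult 1), 0 (mult 5)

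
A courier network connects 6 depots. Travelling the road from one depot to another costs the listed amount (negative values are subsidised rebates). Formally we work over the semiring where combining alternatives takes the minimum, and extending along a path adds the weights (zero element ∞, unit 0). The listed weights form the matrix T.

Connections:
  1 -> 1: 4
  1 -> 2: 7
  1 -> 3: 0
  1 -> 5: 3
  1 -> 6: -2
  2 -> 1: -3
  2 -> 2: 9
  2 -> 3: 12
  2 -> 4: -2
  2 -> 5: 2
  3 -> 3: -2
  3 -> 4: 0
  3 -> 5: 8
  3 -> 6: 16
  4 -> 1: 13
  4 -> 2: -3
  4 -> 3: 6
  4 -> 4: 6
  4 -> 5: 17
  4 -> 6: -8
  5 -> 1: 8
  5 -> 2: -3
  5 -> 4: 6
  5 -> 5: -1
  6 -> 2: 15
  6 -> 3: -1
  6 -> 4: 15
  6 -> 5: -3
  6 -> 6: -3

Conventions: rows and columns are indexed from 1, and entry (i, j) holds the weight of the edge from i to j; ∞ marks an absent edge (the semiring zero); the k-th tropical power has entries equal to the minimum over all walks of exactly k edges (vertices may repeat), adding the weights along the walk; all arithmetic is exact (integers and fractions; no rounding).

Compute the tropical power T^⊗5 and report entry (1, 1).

T^⊗2:
  [4, 0, -3, 0, -5, -5]
  [1, -5, -3, 4, 0, -10]
  [13, -3, -4, -2, 6, -8]
  [-6, 3, -9, -5, -11, -11]
  [-6, -4, 8, -5, -2, -2]
  [5, -6, -4, -1, -6, -6]
T^⊗3:
  [-3, -8, -6, -3, -8, -8]
  [-8, -3, -11, -7, -13, -13]
  [-6, -5, -9, -5, -11, -11]
  [-3, -14, -12, -9, -14, -14]
  [-7, -8, -6, -6, -5, -13]
  [-9, -9, -7, -8, -9, -9]
T^⊗4:
  [-11, -11, -9, -10, -11, -11]
  [-6, -16, -14, -11, -16, -16]
  [-8, -14, -12, -9, -14, -14]
  [-17, -17, -15, -16, -17, -17]
  [-11, -9, -14, -10, -16, -16]
  [-12, -12, -10, -11, -12, -16]
T^⊗5:
  [-14, -14, -12, -13, -14, -18]
  [-19, -19, -17, -18, -19, -19]
  [-17, -17, -15, -16, -17, -17]
  [-20, -20, -18, -19, -20, -24]
  [-12, -19, -17, -14, -19, -19]
  [-15, -15, -17, -14, -19, -19]
Key observation: the optimum is the walk 1->6->6->5->2->1, with weight (-2) + (-3) + (-3) + (-3) + (-3) = -14.
Optimal value attained by: walk 1->6->6->5->2->1.
Answer: (T^⊗5)[1][1] = -14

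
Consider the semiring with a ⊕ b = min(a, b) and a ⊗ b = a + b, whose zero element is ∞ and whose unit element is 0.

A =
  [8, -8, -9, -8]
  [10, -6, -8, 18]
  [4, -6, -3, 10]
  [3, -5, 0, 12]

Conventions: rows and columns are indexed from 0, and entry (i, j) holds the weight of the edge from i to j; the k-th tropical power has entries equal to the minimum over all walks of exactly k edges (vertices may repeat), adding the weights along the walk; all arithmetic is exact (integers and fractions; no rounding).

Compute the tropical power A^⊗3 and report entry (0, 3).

A^⊗2:
  [-5, -15, -16, 0]
  [-4, -14, -14, 2]
  [1, -12, -14, -4]
  [4, -11, -13, -5]
A^⊗3:
  [-12, -22, -23, -13]
  [-10, -20, -22, -12]
  [-10, -20, -20, -7]
  [-9, -19, -19, -4]
Key observation: the optimum is the walk 0->2->0->3, with weight (-9) + 4 + (-8) = -13.
Optimal value attained by: walk 0->2->0->3.
Answer: (A^⊗3)[0][3] = -13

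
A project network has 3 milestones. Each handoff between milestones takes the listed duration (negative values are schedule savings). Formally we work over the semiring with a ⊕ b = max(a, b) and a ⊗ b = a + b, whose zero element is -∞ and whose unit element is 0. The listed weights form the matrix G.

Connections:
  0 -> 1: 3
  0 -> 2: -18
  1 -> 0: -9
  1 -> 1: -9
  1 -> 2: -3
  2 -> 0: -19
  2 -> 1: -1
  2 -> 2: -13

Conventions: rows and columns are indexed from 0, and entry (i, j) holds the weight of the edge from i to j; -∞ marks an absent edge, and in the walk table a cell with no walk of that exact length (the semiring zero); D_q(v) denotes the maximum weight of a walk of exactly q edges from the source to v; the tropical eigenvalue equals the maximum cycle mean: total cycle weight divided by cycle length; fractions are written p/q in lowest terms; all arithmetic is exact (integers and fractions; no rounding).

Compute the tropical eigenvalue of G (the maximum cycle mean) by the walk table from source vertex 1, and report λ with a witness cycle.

q=0: [-∞, 0, -∞]
q=1: [-9, -9, -3]
q=2: [-18, -4, -12]
q=3: [-13, -13, -7]
Optimal cycle mean attained by: cycle 1->2->1, total (-3) + (-1), length 2.
Answer: λ = -2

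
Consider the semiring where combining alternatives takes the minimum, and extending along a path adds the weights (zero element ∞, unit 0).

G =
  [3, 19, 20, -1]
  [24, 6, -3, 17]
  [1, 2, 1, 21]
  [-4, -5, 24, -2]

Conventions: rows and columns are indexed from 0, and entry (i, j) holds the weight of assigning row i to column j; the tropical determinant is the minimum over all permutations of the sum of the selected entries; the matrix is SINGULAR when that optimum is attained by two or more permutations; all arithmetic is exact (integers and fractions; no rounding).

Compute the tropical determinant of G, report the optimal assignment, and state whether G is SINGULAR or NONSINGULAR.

σ = (0, 1, 2, 3): 3 + 6 + 1 + (-2) = 8
σ = (0, 1, 3, 2): 3 + 6 + 21 + 24 = 54
σ = (0, 2, 1, 3): 3 + (-3) + 2 + (-2) = 0
σ = (0, 2, 3, 1): 3 + (-3) + 21 + (-5) = 16
σ = (0, 3, 1, 2): 3 + 17 + 2 + 24 = 46
σ = (0, 3, 2, 1): 3 + 17 + 1 + (-5) = 16
σ = (1, 0, 2, 3): 19 + 24 + 1 + (-2) = 42
σ = (1, 0, 3, 2): 19 + 24 + 21 + 24 = 88
σ = (1, 2, 0, 3): 19 + (-3) + 1 + (-2) = 15
σ = (1, 2, 3, 0): 19 + (-3) + 21 + (-4) = 33
σ = (1, 3, 0, 2): 19 + 17 + 1 + 24 = 61
σ = (1, 3, 2, 0): 19 + 17 + 1 + (-4) = 33
σ = (2, 0, 1, 3): 20 + 24 + 2 + (-2) = 44
σ = (2, 0, 3, 1): 20 + 24 + 21 + (-5) = 60
σ = (2, 1, 0, 3): 20 + 6 + 1 + (-2) = 25
σ = (2, 1, 3, 0): 20 + 6 + 21 + (-4) = 43
σ = (2, 3, 0, 1): 20 + 17 + 1 + (-5) = 33
σ = (2, 3, 1, 0): 20 + 17 + 2 + (-4) = 35
σ = (3, 0, 1, 2): (-1) + 24 + 2 + 24 = 49
σ = (3, 0, 2, 1): (-1) + 24 + 1 + (-5) = 19
σ = (3, 1, 0, 2): (-1) + 6 + 1 + 24 = 30
σ = (3, 1, 2, 0): (-1) + 6 + 1 + (-4) = 2
σ = (3, 2, 0, 1): (-1) + (-3) + 1 + (-5) = -8
σ = (3, 2, 1, 0): (-1) + (-3) + 2 + (-4) = -6
Optimal value attained by: σ = (3, 2, 0, 1).
Answer: det⊕(G) = -8; verdict: NONSINGULAR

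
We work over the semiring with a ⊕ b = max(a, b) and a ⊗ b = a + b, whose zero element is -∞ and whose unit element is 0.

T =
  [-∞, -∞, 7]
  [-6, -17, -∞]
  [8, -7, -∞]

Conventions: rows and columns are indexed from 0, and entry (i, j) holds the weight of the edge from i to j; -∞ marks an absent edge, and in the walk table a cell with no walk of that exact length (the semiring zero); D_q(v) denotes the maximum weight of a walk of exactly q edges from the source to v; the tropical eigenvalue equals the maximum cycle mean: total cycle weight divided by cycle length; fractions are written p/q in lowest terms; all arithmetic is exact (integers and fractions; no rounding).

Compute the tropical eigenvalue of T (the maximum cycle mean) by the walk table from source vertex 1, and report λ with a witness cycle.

q=0: [-∞, 0, -∞]
q=1: [-6, -17, -∞]
q=2: [-23, -34, 1]
q=3: [9, -6, -16]
Optimal cycle mean attained by: cycle 0->2->0, total 7 + 8, length 2.
Answer: λ = 15/2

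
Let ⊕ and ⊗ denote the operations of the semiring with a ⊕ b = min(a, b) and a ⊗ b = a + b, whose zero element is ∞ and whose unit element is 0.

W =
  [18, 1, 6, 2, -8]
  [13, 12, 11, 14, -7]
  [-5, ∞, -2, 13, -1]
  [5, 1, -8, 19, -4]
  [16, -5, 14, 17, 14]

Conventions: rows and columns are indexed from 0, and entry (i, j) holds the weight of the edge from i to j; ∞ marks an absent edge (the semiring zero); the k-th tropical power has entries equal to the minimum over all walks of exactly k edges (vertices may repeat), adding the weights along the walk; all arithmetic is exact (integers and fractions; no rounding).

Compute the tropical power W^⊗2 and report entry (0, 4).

W^⊗2:
  [1, -13, -6, 9, -6]
  [6, -12, 6, 10, 5]
  [-7, -6, -4, -3, -13]
  [-13, -9, -10, 5, -9]
  [8, 7, 6, 9, -12]
Key observation: the optimum is the walk 0->1->4, with weight 1 + (-7) = -6.
Optimal value attained by: walk 0->1->4.
Answer: (W^⊗2)[0][4] = -6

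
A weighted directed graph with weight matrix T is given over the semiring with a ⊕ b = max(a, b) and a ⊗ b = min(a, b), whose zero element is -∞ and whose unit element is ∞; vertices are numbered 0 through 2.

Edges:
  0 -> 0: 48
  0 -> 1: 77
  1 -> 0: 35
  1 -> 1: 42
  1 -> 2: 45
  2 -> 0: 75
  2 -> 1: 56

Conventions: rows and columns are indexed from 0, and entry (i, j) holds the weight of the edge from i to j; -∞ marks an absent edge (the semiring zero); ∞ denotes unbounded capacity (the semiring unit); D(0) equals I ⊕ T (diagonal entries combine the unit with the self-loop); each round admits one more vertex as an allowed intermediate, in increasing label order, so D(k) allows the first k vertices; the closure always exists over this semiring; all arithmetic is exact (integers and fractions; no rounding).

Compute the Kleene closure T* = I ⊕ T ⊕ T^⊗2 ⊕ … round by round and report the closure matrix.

D(0):
  [∞, 77, -∞]
  [35, ∞, 45]
  [75, 56, ∞]
D(1):
  [∞, 77, -∞]
  [35, ∞, 45]
  [75, 75, ∞]
D(2):
  [∞, 77, 45]
  [35, ∞, 45]
  [75, 75, ∞]
D(3):
  [∞, 77, 45]
  [45, ∞, 45]
  [75, 75, ∞]
Answer: T* = [[∞, 77, 45], [45, ∞, 45], [75, 75, ∞]]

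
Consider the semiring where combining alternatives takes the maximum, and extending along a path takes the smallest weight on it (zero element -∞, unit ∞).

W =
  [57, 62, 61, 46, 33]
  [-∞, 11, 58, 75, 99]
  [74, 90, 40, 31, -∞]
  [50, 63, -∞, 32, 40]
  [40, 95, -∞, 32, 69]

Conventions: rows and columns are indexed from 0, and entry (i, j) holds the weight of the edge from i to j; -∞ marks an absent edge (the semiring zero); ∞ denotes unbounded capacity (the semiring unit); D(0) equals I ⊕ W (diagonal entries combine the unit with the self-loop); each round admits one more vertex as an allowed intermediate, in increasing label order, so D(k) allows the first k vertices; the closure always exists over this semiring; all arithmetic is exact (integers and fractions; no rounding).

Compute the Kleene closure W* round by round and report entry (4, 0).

D(0):
  [∞, 62, 61, 46, 33]
  [-∞, ∞, 58, 75, 99]
  [74, 90, ∞, 31, -∞]
  [50, 63, -∞, ∞, 40]
  [40, 95, -∞, 32, ∞]
D(1):
  [∞, 62, 61, 46, 33]
  [-∞, ∞, 58, 75, 99]
  [74, 90, ∞, 46, 33]
  [50, 63, 50, ∞, 40]
  [40, 95, 40, 40, ∞]
D(2):
  [∞, 62, 61, 62, 62]
  [-∞, ∞, 58, 75, 99]
  [74, 90, ∞, 75, 90]
  [50, 63, 58, ∞, 63]
  [40, 95, 58, 75, ∞]
D(3):
  [∞, 62, 61, 62, 62]
  [58, ∞, 58, 75, 99]
  [74, 90, ∞, 75, 90]
  [58, 63, 58, ∞, 63]
  [58, 95, 58, 75, ∞]
D(4):
  [∞, 62, 61, 62, 62]
  [58, ∞, 58, 75, 99]
  [74, 90, ∞, 75, 90]
  [58, 63, 58, ∞, 63]
  [58, 95, 58, 75, ∞]
D(5):
  [∞, 62, 61, 62, 62]
  [58, ∞, 58, 75, 99]
  [74, 90, ∞, 75, 90]
  [58, 63, 58, ∞, 63]
  [58, 95, 58, 75, ∞]
Answer: W*[4][0] = 58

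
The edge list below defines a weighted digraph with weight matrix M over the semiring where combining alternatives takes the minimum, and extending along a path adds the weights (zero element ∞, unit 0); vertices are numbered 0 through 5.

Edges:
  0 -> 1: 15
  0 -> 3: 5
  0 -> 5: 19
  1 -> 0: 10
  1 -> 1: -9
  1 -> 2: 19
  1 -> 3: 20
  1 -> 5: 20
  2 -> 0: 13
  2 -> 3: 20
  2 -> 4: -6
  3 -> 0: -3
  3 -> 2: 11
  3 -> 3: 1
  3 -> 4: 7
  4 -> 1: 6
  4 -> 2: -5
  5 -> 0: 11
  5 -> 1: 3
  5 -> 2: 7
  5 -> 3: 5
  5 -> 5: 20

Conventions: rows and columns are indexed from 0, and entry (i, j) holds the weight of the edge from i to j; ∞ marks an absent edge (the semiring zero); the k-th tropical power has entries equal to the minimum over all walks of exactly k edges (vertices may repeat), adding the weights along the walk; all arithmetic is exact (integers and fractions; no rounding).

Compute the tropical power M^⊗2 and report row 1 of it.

M^⊗2:
  [2, 6, 16, 6, 12, 35]
  [1, -18, 10, 11, 13, 11]
  [17, 0, -11, 18, 27, 32]
  [-2, 12, 2, 2, 5, 16]
  [8, -3, 25, 15, -11, 26]
  [2, -6, 16, 6, 1, 23]
Answer: row 1 of M^⊗2 = [1, -18, 10, 11, 13, 11]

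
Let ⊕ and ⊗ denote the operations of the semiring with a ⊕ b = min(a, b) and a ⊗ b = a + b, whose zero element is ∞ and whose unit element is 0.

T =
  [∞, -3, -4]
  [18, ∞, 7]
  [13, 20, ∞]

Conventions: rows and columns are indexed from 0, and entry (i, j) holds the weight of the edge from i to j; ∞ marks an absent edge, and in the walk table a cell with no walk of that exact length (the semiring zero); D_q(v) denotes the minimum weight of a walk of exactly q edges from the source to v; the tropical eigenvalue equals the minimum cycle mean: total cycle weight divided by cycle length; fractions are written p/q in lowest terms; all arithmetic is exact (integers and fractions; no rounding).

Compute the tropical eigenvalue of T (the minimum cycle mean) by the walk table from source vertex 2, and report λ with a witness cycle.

q=0: [∞, ∞, 0]
q=1: [13, 20, ∞]
q=2: [38, 10, 9]
q=3: [22, 29, 17]
Optimal cycle mean attained by: cycle 0->2->0, total (-4) + 13, length 2.
Answer: λ = 9/2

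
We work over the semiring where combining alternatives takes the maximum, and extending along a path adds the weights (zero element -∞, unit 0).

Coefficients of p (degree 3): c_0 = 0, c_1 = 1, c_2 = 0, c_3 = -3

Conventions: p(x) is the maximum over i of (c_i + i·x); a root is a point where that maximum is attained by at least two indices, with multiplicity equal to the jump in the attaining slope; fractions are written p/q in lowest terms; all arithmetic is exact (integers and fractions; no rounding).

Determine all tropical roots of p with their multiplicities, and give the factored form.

hull edge (i=0, c=0) to (i=1, c=1): slope 1, span 1
hull edge (i=1, c=1) to (i=2, c=0): slope -1, span 1
hull edge (i=2, c=0) to (i=3, c=-3): slope -3, span 1
Factored form: p(x) = -3 ⊗ (x ⊕ (-1)) ⊗ (x ⊕ 1) ⊗ (x ⊕ 3)
Answer: roots = -1 (mult 1), 1 (mult 1), 3 (mult 1)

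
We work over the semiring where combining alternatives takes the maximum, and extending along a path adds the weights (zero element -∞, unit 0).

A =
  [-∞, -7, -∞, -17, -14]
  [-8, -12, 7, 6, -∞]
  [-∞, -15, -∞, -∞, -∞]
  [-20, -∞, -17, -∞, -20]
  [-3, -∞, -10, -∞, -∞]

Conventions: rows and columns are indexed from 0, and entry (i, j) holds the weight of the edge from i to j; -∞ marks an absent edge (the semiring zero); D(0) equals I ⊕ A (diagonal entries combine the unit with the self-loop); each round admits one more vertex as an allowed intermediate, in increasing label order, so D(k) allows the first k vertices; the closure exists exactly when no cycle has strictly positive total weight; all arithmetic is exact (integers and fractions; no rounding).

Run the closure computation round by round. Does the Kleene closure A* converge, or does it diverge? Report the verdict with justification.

D(0):
  [0, -7, -∞, -17, -14]
  [-8, 0, 7, 6, -∞]
  [-∞, -15, 0, -∞, -∞]
  [-20, -∞, -17, 0, -20]
  [-3, -∞, -10, -∞, 0]
D(1):
  [0, -7, -∞, -17, -14]
  [-8, 0, 7, 6, -22]
  [-∞, -15, 0, -∞, -∞]
  [-20, -27, -17, 0, -20]
  [-3, -10, -10, -20, 0]
D(2):
  [0, -7, 0, -1, -14]
  [-8, 0, 7, 6, -22]
  [-23, -15, 0, -9, -37]
  [-20, -27, -17, 0, -20]
  [-3, -10, -3, -4, 0]
D(3):
  [0, -7, 0, -1, -14]
  [-8, 0, 7, 6, -22]
  [-23, -15, 0, -9, -37]
  [-20, -27, -17, 0, -20]
  [-3, -10, -3, -4, 0]
D(4):
  [0, -7, 0, -1, -14]
  [-8, 0, 7, 6, -14]
  [-23, -15, 0, -9, -29]
  [-20, -27, -17, 0, -20]
  [-3, -10, -3, -4, 0]
D(5):
  [0, -7, 0, -1, -14]
  [-8, 0, 7, 6, -14]
  [-23, -15, 0, -9, -29]
  [-20, -27, -17, 0, -20]
  [-3, -10, -3, -4, 0]
Key observation: every diagonal entry stays at the unit through all rounds, so no improving cycle exists.
Answer: CONVERGES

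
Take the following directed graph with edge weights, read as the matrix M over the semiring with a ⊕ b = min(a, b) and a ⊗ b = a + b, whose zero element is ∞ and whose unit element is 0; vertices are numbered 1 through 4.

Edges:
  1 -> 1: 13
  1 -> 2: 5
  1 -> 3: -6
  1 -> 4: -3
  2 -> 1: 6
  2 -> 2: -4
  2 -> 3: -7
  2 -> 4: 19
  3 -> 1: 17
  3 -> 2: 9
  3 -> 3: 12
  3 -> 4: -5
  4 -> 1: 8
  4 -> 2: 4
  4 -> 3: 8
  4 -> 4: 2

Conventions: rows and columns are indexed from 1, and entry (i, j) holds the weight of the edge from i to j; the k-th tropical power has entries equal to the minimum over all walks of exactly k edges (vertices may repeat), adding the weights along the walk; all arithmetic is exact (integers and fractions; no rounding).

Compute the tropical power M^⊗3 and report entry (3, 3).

M^⊗2:
  [5, 1, -2, -11]
  [2, -8, -11, -12]
  [3, -1, 2, -3]
  [10, 0, -3, 3]
M^⊗3:
  [-3, -7, -6, -9]
  [-4, -12, -15, -16]
  [5, -5, -8, -3]
  [6, -4, -7, -8]
Key observation: the optimum is the walk 3->4->2->3, with weight (-5) + 4 + (-7) = -8.
Optimal value attained by: walk 3->4->2->3.
Answer: (M^⊗3)[3][3] = -8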